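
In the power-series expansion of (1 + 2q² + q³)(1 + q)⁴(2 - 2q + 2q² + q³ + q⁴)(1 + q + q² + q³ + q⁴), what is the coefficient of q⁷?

(1 + 2q² + q³) has coefficients 1,0,2,1 for degrees 0…3.
(1 + q)⁴ has coefficients 1,4,6,4,1,0,0,0 for degrees 0…7.
Multiplying by (2 - 2q + 2q² + q³ + q⁴) gives running coefficients 2,6,6,5,11,16,12,5 for degrees 0…7.
Finally multiplying by (1 + q + q² + q³ + q⁴), the product of all factors after the first has coefficients 2,8,14,19,30,44,50,49 for degrees 0…7.
[q⁷] = 1·49 + 2·44 + 1·30 = 167.

167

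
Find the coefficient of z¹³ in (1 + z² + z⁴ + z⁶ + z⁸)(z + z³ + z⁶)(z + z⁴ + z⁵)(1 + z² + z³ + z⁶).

(1 + z² + z⁴ + z⁶ + z⁸) has coefficients 1,0,1,0,1,0,1,0,1 for degrees 0…8.
(z + z³ + z⁶) has coefficients 0,1,0,1,0,0,1,0,0,0,0,0,0,0 for degrees 0…13.
Multiplying by (z + z⁴ + z⁵) gives running coefficients 0,0,1,0,1,1,1,2,1,0,1,1,0,0 for degrees 0…13.
Finally multiplying by (1 + z² + z³ + z⁶), the product of all factors after the first has coefficients 0,0,1,0,2,2,2,4,4,3,5,3,2,4 for degrees 0…13.
[z¹³] = 1·4 + 1·3 + 1·3 + 1·4 + 1·2 = 16.

16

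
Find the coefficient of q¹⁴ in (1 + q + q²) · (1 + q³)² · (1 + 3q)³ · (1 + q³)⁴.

(1 + q + q²) has coefficients 1,1,1 for degrees 0…2.
(1 + q³)² has coefficients 1,0,0,2,0,0,1,0,0,0,0,0,0,0,0 for degrees 0…14.
Multiplying by (1 + 3q)³ gives running coefficients 1,9,27,29,18,54,55,9,27,27,0,0,0,0,0 for degrees 0…14.
Finally multiplying by (1 + q³)⁴, the product of all factors after the first has coefficients 1,9,27,33,54,162,177,135,405,425,180,540,555,135,405 for degrees 0…14.
[q¹⁴] = 1·405 + 1·135 + 1·555 = 1095.

1095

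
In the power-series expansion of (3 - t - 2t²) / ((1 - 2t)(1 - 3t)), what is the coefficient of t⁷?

15526

The denominator gives the recurrence a_n = 5a_(n−1) − 6a_(n−2) for n ≥ 3; the numerator fixes a_0 = 3, a_1 = 14, a_2 = 50.
Iterating: 3, 14, 50, 166, 530, 1654, 5090, 15526, so a_7 = 15526.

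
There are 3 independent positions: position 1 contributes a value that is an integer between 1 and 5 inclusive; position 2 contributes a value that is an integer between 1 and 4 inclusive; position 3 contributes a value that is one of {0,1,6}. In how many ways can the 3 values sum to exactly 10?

4

The generating function for the choices is (q + q² + q³ + q⁴ + q⁵)·(q + q² + q³ + q⁴)·(1 + q + q⁶); the count is [q¹⁰].
(q + q² + q³ + q⁴ + q⁵) has coefficients 0,1,1,1,1,1 for degrees 0…5.
(q + q² + q³ + q⁴) has coefficients 0,1,1,1,1,0,0,0,0,0,0 for degrees 0…10.
Finally multiplying by (1 + q + q⁶), the product of all factors after the first has coefficients 0,1,2,2,2,1,0,1,1,1,1 for degrees 0…10.
[q¹⁰] = 1·1 + 1·1 + 1·1 + 1·0 + 1·1 = 4.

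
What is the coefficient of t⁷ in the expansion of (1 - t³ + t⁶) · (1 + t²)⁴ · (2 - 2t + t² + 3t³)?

(1 - t³ + t⁶) has coefficients 1,0,0,-1,0,0,1 for degrees 0…6.
(1 + t²)⁴ has coefficients 1,0,4,0,6,0,4,0 for degrees 0…7.
Finally multiplying by (2 - 2t + t² + 3t³), the product of all factors after the first has coefficients 2,-2,9,-5,16,0,14,10 for degrees 0…7.
[t⁷] = 1·10 − 1·16 + 1·(-2) = -8.

-8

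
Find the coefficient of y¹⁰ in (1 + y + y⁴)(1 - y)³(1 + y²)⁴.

18

(1 + y + y⁴) has coefficients 1,1,0,0,1 for degrees 0…4.
(1 - y)³ has coefficients 1,-3,3,-1,0,0,0,0,0,0,0 for degrees 0…10.
Finally multiplying by (1 + y²)⁴, the product of all factors after the first has coefficients 1,-3,7,-13,18,-22,22,-18,13,-7,3 for degrees 0…10.
[y¹⁰] = 1·3 + 1·(-7) + 1·22 = 18.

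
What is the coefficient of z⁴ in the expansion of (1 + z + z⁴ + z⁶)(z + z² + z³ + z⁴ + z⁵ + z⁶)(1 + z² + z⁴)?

4

(1 + z + z⁴ + z⁶) has coefficients 1,1,0,0,1 for degrees 0…4.
(z + z² + z³ + z⁴ + z⁵ + z⁶) has coefficients 0,1,1,1,1 for degrees 0…4.
Finally multiplying by (1 + z² + z⁴), the product of all factors after the first has coefficients 0,1,1,2,2 for degrees 0…4.
[z⁴] = 1·2 + 1·2 + 1·0 = 4.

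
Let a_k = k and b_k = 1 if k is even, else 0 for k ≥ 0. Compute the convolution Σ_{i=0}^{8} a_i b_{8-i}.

This is [x^8] in the product of the two ordinary generating functions.
Σ = 0·1 + 1·0 + 2·1 + 3·0 + 4·1 + 5·0 + 6·1 + 7·0 + 8·1 = 20.

20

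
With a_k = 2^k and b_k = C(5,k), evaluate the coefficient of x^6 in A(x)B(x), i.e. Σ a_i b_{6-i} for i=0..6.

Write out a_i and b_{6-i} for i = 0,…,6 and sum the products.
Σ = 1·0 + 2·1 + 4·5 + 8·10 + 16·10 + 32·5 + 64·1 = 486.

486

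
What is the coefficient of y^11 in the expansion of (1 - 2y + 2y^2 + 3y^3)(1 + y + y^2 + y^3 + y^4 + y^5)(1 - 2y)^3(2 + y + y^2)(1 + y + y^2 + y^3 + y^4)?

-58

(1 - 2y + 2y^2 + 3y^3) has coefficients 1,-2,2,3 for degrees 0…3.
(1 + y + y^2 + y^3 + y^4 + y^5) has coefficients 1,1,1,1,1,1,0,0,0,0,0,0 for degrees 0…11.
Multiplying by (1 - 2y)^3 gives running coefficients 1,-5,7,-1,-1,-1,-2,4,-8,0,0,0 for degrees 0…11.
Multiplying by (2 + y + y^2) gives running coefficients 2,-9,10,0,4,-4,-6,5,-14,-4,-8,0 for degrees 0…11.
Finally multiplying by (1 + y + y^2 + y^3 + y^4), the product of all factors after the first has coefficients 2,-7,3,3,7,1,4,-1,-15,-23,-27,-21 for degrees 0…11.
[y^11] = 1·(-21) − 2·(-27) + 2·(-23) + 3·(-15) = -58.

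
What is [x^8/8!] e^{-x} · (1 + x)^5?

The EGF product rule gives c_8 = Σ_{k_1+k_2=8} C(8; k_1,k_2) · ∏ g_i(k_i), where e^{-x} gives (-1)^k; (1+x)^5 gives the falling factorial (5)_k.
g_1(k) for k = 0…8: 1, -1, 1, -1, 1, -1, 1, -1, 1.
g_2(k) for k = 0…8: 1, 5, 20, 60, 120, 120, 0, 0, 0.
c_8 = Σ_k C(8,k)·g_1(k)·g_2(8−k) = 56·(-1)·120 + 70·1·120 + 56·(-1)·60 + 28·1·20 + 8·(-1)·5 + 1·1·1 = −6720 + 8400 − 3360 + 560 − 40 + 1 = -1159.

-1159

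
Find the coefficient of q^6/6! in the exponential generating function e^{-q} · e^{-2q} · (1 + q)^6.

-9

The EGF product rule gives c_6 = Σ_{k_1+k_2+k_3=6} C(6; k_1,k_2,k_3) · ∏ g_i(k_i), where e^{-q} gives (-1)^k; e^{-2q} gives (-2)^k; (1+q)^6 gives the falling factorial (6)_k.
g_1(k) for k = 0…6: 1, -1, 1, -1, 1, -1, 1.
g_2(k) for k = 0…6: 1, -2, 4, -8, 16, -32, 64.
g_3(k) for k = 0…6: 1, 6, 30, 120, 360, 720, 720.
First combine the last two factors: h(k) = Σ_j C(k,j)·g_2(j)·g_3(k−j) for k = 0…6: 1, 4, 10, 4, -56, -32, 592.
c_6 = Σ_k C(6,k)·g_1(k)·h(6−k) = 1·1·592 + 6·(-1)·(-32) + 15·1·(-56) + 20·(-1)·4 + 15·1·10 + 6·(-1)·4 + 1·1·1 = 592 + 192 − 840 − 80 + 150 − 24 + 1 = -9.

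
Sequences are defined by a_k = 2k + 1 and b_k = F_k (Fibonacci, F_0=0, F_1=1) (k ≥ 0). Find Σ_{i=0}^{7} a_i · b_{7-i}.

This is [x^7] in the product of the two ordinary generating functions.
Σ = 1·13 + 3·8 + 5·5 + 7·3 + 9·2 + 11·1 + 13·1 + 15·0 = 125.

125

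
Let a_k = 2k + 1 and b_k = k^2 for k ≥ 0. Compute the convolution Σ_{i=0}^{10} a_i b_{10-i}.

This is [x^10] in the product of the two ordinary generating functions.
Σ = 1·100 + 3·81 + 5·64 + 7·49 + 9·36 + 11·25 + 13·16 + 15·9 + 17·4 + 19·1 + 21·0 = 2035.

2035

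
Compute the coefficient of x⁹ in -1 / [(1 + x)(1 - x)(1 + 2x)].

682

The denominator gives the recurrence a_n = −2a_(n−1) + a_(n−2) + 2a_(n−3) for n ≥ 3; the numerator fixes a_0 = -1, a_1 = 2, a_2 = -5.
Iterating: -1, 2, -5, 10, -21, 42, -85, 170, -341, 682, so a_9 = 682.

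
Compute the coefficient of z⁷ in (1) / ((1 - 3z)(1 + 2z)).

1261

Partial fractions give a closed form: a_n = (3/5)·3^n + (2/5)·(-2)^n.
At n = 7: a_7 = 1261.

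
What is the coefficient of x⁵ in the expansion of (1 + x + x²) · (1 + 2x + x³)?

1

(1 + x + x²) has coefficients 1,1,1 for degrees 0…2.
(1 + 2x + x³) has coefficients 1,2,0,1,0,0 for degrees 0…5.
[x⁵] = 1·0 + 1·0 + 1·1 = 1.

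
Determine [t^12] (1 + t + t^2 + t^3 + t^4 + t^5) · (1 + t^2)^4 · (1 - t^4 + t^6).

4

(1 + t + t^2 + t^3 + t^4 + t^5) has coefficients 1,1,1,1,1,1 for degrees 0…5.
(1 + t^2)^4 has coefficients 1,0,4,0,6,0,4,0,1,0,0,0,0 for degrees 0…12.
Finally multiplying by (1 - t^4 + t^6), the product of all factors after the first has coefficients 1,0,4,0,5,0,1,0,-1,0,2,0,3 for degrees 0…12.
[t^12] = 1·3 + 1·0 + 1·2 + 1·0 + 1·(-1) + 1·0 = 4.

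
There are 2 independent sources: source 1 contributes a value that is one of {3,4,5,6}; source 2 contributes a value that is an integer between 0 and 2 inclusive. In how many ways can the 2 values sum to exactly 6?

3

The generating function for the choices is (x^3 + x^4 + x^5 + x^6)·(1 + x + x^2); the count is [x^6].
(x^3 + x^4 + x^5 + x^6) has coefficients 0,0,0,1,1,1,1 for degrees 0…6.
(1 + x + x^2) has coefficients 1,1,1,0,0,0,0 for degrees 0…6.
[x^6] = 1·0 + 1·1 + 1·1 + 1·1 = 3.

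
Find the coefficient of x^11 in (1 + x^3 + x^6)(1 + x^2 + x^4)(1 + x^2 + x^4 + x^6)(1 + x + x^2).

(1 + x^3 + x^6) has coefficients 1,0,0,1,0,0,1 for degrees 0…6.
(1 + x^2 + x^4) has coefficients 1,0,1,0,1,0,0,0,0,0,0,0 for degrees 0…11.
Multiplying by (1 + x^2 + x^4 + x^6) gives running coefficients 1,0,2,0,3,0,3,0,2,0,1,0 for degrees 0…11.
Finally multiplying by (1 + x + x^2), the product of all factors after the first has coefficients 1,1,3,2,5,3,6,3,5,2,3,1 for degrees 0…11.
[x^11] = 1·1 + 1·5 + 1·3 = 9.

9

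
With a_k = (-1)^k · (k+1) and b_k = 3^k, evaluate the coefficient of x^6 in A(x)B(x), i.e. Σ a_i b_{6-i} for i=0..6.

Write out a_i and b_{6-i} for i = 0,…,6 and sum the products.
Σ = 1·729 − 2·243 + 3·81 − 4·27 + 5·9 − 6·3 + 7·1 = 412.

412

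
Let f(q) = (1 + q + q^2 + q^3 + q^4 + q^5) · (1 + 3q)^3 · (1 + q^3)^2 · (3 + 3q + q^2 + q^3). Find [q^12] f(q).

(1 + q + q^2 + q^3 + q^4 + q^5) has coefficients 1,1,1,1,1,1 for degrees 0…5.
(1 + 3q)^3 has coefficients 1,9,27,27,0,0,0,0,0,0,0,0,0 for degrees 0…12.
Multiplying by (1 + q^3)^2 gives running coefficients 1,9,27,29,18,54,55,9,27,27,0,0,0 for degrees 0…12.
Finally multiplying by (3 + 3q + q^2 + q^3), the product of all factors after the first has coefficients 3,30,109,178,177,272,374,264,217,226,117,54,27 for degrees 0…12.
[q^12] = 1·27 + 1·54 + 1·117 + 1·226 + 1·217 + 1·264 = 905.

905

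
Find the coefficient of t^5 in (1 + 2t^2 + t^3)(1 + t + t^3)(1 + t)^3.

(1 + 2t^2 + t^3) has coefficients 1,0,2,1 for degrees 0…3.
(1 + t + t^3) has coefficients 1,1,0,1,0,0 for degrees 0…5.
Finally multiplying by (1 + t)^3, the product of all factors after the first has coefficients 1,4,6,5,4,3 for degrees 0…5.
[t^5] = 1·3 + 2·5 + 1·6 = 19.

19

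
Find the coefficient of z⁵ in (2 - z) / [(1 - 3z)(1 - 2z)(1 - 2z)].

The denominator gives the recurrence a_n = 7a_(n−1) − 16a_(n−2) + 12a_(n−3) for n ≥ 3; the numerator fixes a_0 = 2, a_1 = 13, a_2 = 59.
Iterating: 2, 13, 59, 229, 815, 2749, so a_5 = 2749.

2749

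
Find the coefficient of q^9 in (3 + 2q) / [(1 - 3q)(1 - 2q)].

The denominator gives the recurrence a_n = 5a_(n−1) − 6a_(n−2) for n ≥ 2; the numerator fixes a_0 = 3, a_1 = 17.
Iterating: 3, 17, 67, 233, 763, 2417, 7507, 23033, 70123, 212417, so a_9 = 212417.

212417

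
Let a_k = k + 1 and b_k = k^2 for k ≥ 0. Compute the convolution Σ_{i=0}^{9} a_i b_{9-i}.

825

The convolution is the t^9 coefficient of A(t)B(t).
Σ = 1·81 + 2·64 + 3·49 + 4·36 + 5·25 + 6·16 + 7·9 + 8·4 + 9·1 + 10·0 = 825.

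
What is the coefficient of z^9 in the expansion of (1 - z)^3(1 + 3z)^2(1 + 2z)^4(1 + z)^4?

1663

(1 - z)^3 has coefficients 1,-3,3,-1 for degrees 0…3.
(1 + 3z)^2 has coefficients 1,6,9,0,0,0,0,0,0,0 for degrees 0…9.
Multiplying by (1 + 2z)^4 gives running coefficients 1,14,81,248,424,384,144,0,0,0 for degrees 0…9.
Finally multiplying by (1 + z)^4, the product of all factors after the first has coefficients 1,18,143,660,1959,3906,5297,4824,2824,960 for degrees 0…9.
[z^9] = 1·960 − 3·2824 + 3·4824 − 1·5297 = 1663.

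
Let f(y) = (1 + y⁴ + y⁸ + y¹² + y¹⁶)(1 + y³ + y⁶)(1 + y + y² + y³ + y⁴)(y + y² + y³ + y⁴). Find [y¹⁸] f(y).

(1 + y⁴ + y⁸ + y¹² + y¹⁶) has coefficients 1,0,0,0,1,0,0,0,1,0,0,0,1,0,0,0,1 for degrees 0…16.
(1 + y³ + y⁶) has coefficients 1,0,0,1,0,0,1,0,0,0,0,0,0,0,0,0,0,0,0 for degrees 0…18.
Multiplying by (1 + y + y² + y³ + y⁴) gives running coefficients 1,1,1,2,2,1,2,2,1,1,1,0,0,0,0,0,0,0,0 for degrees 0…18.
Finally multiplying by (y + y² + y³ + y⁴), the product of all factors after the first has coefficients 0,1,2,3,5,6,6,7,7,6,6,5,3,2,1,0,0,0,0 for degrees 0…18.
[y¹⁸] = 1·0 + 1·1 + 1·6 + 1·6 + 1·2 = 15.

15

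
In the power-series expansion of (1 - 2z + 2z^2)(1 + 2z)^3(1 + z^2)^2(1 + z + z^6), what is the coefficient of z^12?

(1 - 2z + 2z^2) has coefficients 1,-2,2 for degrees 0…2.
(1 + 2z)^3 has coefficients 1,6,12,8,0,0,0,0,0,0,0,0,0 for degrees 0…12.
Multiplying by (1 + z^2)^2 gives running coefficients 1,6,14,20,25,22,12,8,0,0,0,0,0 for degrees 0…12.
Finally multiplying by (1 + z + z^6), the product of all factors after the first has coefficients 1,7,20,34,45,47,35,26,22,20,25,22,12 for degrees 0…12.
[z^12] = 1·12 − 2·22 + 2·25 = 18.

18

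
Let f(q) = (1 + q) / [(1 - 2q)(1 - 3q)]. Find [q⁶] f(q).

2724

The denominator gives the recurrence a_n = 5a_(n−1) − 6a_(n−2) for n ≥ 2; the numerator fixes a_0 = 1, a_1 = 6.
Iterating: 1, 6, 24, 84, 276, 876, 2724, so a_6 = 2724.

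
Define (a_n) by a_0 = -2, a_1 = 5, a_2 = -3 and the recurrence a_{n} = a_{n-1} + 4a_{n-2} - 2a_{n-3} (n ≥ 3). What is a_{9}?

The ordinary generating function has denominator 1 - z - 4z^2 + 2z^3.
Iterating the recurrence: a_0,…,a_{9} = -2, 5, -3, 21, -1, 89, 43, 401, 395, 1913.

1913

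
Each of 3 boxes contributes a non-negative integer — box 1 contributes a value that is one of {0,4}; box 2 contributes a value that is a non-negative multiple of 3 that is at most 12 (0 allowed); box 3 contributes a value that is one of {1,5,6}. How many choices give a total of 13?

2

The generating function for the choices is (1 + z^4)·(1 + z^3 + z^6 + z^9 + z^12)·(z + z^5 + z^6); the count is [z^13].
(1 + z^4) has coefficients 1,0,0,0,1 for degrees 0…4.
(1 + z^3 + z^6 + z^9 + z^12) has coefficients 1,0,0,1,0,0,1,0,0,1,0,0,1,0 for degrees 0…13.
Finally multiplying by (z + z^5 + z^6), the product of all factors after the first has coefficients 0,1,0,0,1,1,1,1,1,1,1,1,1,1 for degrees 0…13.
[z^13] = 1·1 + 1·1 = 2.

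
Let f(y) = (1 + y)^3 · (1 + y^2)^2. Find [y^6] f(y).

3

(1 + y)^3 has coefficients 1,3,3,1 for degrees 0…3.
(1 + y^2)^2 has coefficients 1,0,2,0,1,0,0 for degrees 0…6.
[y^6] = 1·0 + 3·0 + 3·1 + 1·0 = 3.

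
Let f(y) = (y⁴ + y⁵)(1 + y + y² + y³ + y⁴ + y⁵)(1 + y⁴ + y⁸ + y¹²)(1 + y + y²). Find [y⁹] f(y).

9

(y⁴ + y⁵) has coefficients 0,0,0,0,1,1 for degrees 0…5.
(1 + y + y² + y³ + y⁴ + y⁵) has coefficients 1,1,1,1,1,1,0,0,0,0 for degrees 0…9.
Multiplying by (1 + y⁴ + y⁸ + y¹²) gives running coefficients 1,1,1,1,2,2,1,1,2,2 for degrees 0…9.
Finally multiplying by (1 + y + y²), the product of all factors after the first has coefficients 1,2,3,3,4,5,5,4,4,5 for degrees 0…9.
[y⁹] = 1·5 + 1·4 = 9.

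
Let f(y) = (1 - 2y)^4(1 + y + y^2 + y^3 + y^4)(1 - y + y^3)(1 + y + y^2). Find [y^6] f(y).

18

(1 - 2y)^4 has coefficients 1,-8,24,-32,16 for degrees 0…4.
(1 + y + y^2 + y^3 + y^4) has coefficients 1,1,1,1,1,0,0 for degrees 0…6.
Multiplying by (1 - y + y^3) gives running coefficients 1,0,0,1,1,0,1 for degrees 0…6.
Finally multiplying by (1 + y + y^2), the product of all factors after the first has coefficients 1,1,1,1,2,2,2 for degrees 0…6.
[y^6] = 1·2 − 8·2 + 24·2 − 32·1 + 16·1 = 18.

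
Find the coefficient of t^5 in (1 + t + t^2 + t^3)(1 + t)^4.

11

(1 + t + t^2 + t^3) has coefficients 1,1,1,1 for degrees 0…3.
(1 + t)^4 has coefficients 1,4,6,4,1,0 for degrees 0…5.
[t^5] = 1·0 + 1·1 + 1·4 + 1·6 = 11.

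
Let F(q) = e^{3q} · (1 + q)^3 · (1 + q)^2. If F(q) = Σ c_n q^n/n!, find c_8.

The EGF product rule gives c_8 = Σ_{k_1+k_2+k_3=8} C(8; k_1,k_2,k_3) · ∏ g_i(k_i), where e^{3q} gives (3)^k; (1+q)^3 gives the falling factorial (3)_k; (1+q)^2 gives the falling factorial (2)_k.
g_1(k) for k = 0…8: 1, 3, 9, 27, 81, 243, 729, 2187, 6561.
g_2(k) for k = 0…8: 1, 3, 6, 6, 0, 0, 0, 0, 0.
g_3(k) for k = 0…8: 1, 2, 2, 0, 0, 0, 0, 0, 0.
First combine the last two factors: h(k) = Σ_j C(k,j)·g_2(j)·g_3(k−j) for k = 0…8: 1, 5, 20, 60, 120, 120, 0, 0, 0.
c_8 = Σ_k C(8,k)·g_1(k)·h(8−k) = 56·27·120 + 70·81·120 + 56·243·60 + 28·729·20 + 8·2187·5 + 1·6561·1 = 181440 + 680400 + 816480 + 408240 + 87480 + 6561 = 2180601.

2180601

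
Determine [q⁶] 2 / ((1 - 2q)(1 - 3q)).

The denominator gives the recurrence a_n = 5a_(n−1) − 6a_(n−2) for n ≥ 2; the numerator fixes a_0 = 2, a_1 = 10.
Iterating: 2, 10, 38, 130, 422, 1330, 4118, so a_6 = 4118.

4118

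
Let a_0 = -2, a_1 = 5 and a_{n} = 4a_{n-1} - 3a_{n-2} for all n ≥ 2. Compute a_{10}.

The ordinary generating function has denominator 1 - 4t + 3t^2.
Iterating the recurrence: a_0,…,a_{10} = -2, 5, 26, 89, 278, 845, 2546, 7649, 22958, 68885, 206666.

206666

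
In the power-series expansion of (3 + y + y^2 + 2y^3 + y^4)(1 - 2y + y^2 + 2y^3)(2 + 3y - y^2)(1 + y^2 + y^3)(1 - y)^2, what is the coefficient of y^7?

-79

(3 + y + y^2 + 2y^3 + y^4) has coefficients 3,1,1,2,1 for degrees 0…4.
(1 - 2y + y^2 + 2y^3) has coefficients 1,-2,1,2,0,0,0,0 for degrees 0…7.
Multiplying by (2 + 3y - y^2) gives running coefficients 2,-1,-5,9,5,-2,0,0 for degrees 0…7.
Multiplying by (1 + y^2 + y^3) gives running coefficients 2,-1,-3,10,-1,2,14,3 for degrees 0…7.
Finally multiplying by (1 - y)^2, the product of all factors after the first has coefficients 2,-5,1,15,-24,14,9,-23 for degrees 0…7.
[y^7] = 3·(-23) + 1·9 + 1·14 + 2·(-24) + 1·15 = -79.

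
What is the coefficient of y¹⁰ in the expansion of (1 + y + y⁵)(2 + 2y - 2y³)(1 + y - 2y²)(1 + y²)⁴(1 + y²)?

(1 + y + y⁵) has coefficients 1,1,0,0,0,1 for degrees 0…5.
(2 + 2y - 2y³) has coefficients 2,2,0,-2,0,0,0,0,0,0,0 for degrees 0…10.
Multiplying by (1 + y - 2y²) gives running coefficients 2,4,-2,-6,-2,4,0,0,0,0,0 for degrees 0…10.
Multiplying by (1 + y²)⁴ gives running coefficients 2,4,6,10,2,4,-12,-4,-18,4,-10 for degrees 0…10.
Finally multiplying by (1 + y²), the product of all factors after the first has coefficients 2,4,8,14,8,14,-10,0,-30,0,-28 for degrees 0…10.
[y¹⁰] = 1·(-28) + 1·0 + 1·14 = -14.

-14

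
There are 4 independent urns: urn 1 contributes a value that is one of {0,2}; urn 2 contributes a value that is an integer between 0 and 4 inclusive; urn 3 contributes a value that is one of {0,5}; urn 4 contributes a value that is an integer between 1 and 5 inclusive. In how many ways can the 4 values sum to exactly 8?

10

The generating function for the choices is (1 + x^2)·(1 + x + x^2 + x^3 + x^4)·(1 + x^5)·(x + x^2 + x^3 + x^4 + x^5); the count is [x^8].
(1 + x^2) has coefficients 1,0,1 for degrees 0…2.
(1 + x + x^2 + x^3 + x^4) has coefficients 1,1,1,1,1,0,0,0,0 for degrees 0…8.
Multiplying by (1 + x^5) gives running coefficients 1,1,1,1,1,1,1,1,1 for degrees 0…8.
Finally multiplying by (x + x^2 + x^3 + x^4 + x^5), the product of all factors after the first has coefficients 0,1,2,3,4,5,5,5,5 for degrees 0…8.
[x^8] = 1·5 + 1·5 = 10.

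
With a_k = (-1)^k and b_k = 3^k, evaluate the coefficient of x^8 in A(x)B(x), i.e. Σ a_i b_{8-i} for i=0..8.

This is [x^8] in the product of the two ordinary generating functions.
Σ = 1·6561 − 1·2187 + 1·729 − 1·243 + 1·81 − 1·27 + 1·9 − 1·3 + 1·1 = 4921.

4921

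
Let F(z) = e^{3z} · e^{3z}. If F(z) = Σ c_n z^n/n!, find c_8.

1679616

The EGF product rule gives c_8 = Σ_{k_1+k_2=8} C(8; k_1,k_2) · ∏ g_i(k_i), where e^{3z} gives (3)^k; e^{3z} gives (3)^k.
g_1(k) for k = 0…8: 1, 3, 9, 27, 81, 243, 729, 2187, 6561.
g_2(k) for k = 0…8: 1, 3, 9, 27, 81, 243, 729, 2187, 6561.
c_8 = Σ_k C(8,k)·g_1(k)·g_2(8−k) = 1·1·6561 + 8·3·2187 + 28·9·729 + 56·27·243 + 70·81·81 + 56·243·27 + 28·729·9 + 8·2187·3 + 1·6561·1 = 6561 + 52488 + 183708 + 367416 + 459270 + 367416 + 183708 + 52488 + 6561 = 1679616.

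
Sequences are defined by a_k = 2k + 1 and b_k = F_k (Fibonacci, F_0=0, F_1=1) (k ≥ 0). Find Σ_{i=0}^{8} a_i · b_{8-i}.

212

This is [x^8] in the product of the two ordinary generating functions.
Σ = 1·21 + 3·13 + 5·8 + 7·5 + 9·3 + 11·2 + 13·1 + 15·1 + 17·0 = 212.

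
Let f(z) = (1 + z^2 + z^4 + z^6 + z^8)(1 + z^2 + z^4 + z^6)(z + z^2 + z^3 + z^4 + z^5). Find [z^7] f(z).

(1 + z^2 + z^4 + z^6 + z^8) has coefficients 1,0,1,0,1,0,1,0 for degrees 0…7.
(1 + z^2 + z^4 + z^6) has coefficients 1,0,1,0,1,0,1,0 for degrees 0…7.
Finally multiplying by (z + z^2 + z^3 + z^4 + z^5), the product of all factors after the first has coefficients 0,1,1,2,2,3,2,3 for degrees 0…7.
[z^7] = 1·3 + 1·3 + 1·2 + 1·1 = 9.

9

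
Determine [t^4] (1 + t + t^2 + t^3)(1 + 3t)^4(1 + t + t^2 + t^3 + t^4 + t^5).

511

(1 + t + t^2 + t^3) has coefficients 1,1,1,1 for degrees 0…3.
(1 + 3t)^4 has coefficients 1,12,54,108,81 for degrees 0…4.
Finally multiplying by (1 + t + t^2 + t^3 + t^4 + t^5), the product of all factors after the first has coefficients 1,13,67,175,256 for degrees 0…4.
[t^4] = 1·256 + 1·175 + 1·67 + 1·13 = 511.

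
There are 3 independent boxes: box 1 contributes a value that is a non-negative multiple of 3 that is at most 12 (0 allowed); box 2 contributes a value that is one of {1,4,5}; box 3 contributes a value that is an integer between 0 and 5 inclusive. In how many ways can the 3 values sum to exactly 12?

6

The generating function for the choices is (1 + z^3 + z^6 + z^9 + z^12)·(z + z^4 + z^5)·(1 + z + z^2 + z^3 + z^4 + z^5); the count is [z^12].
(1 + z^3 + z^6 + z^9 + z^12) has coefficients 1,0,0,1,0,0,1,0,0,1,0,0,1 for degrees 0…12.
(z + z^4 + z^5) has coefficients 0,1,0,0,1,1,0,0,0,0,0,0,0 for degrees 0…12.
Finally multiplying by (1 + z + z^2 + z^3 + z^4 + z^5), the product of all factors after the first has coefficients 0,1,1,1,2,3,3,2,2,2,1,0,0 for degrees 0…12.
[z^12] = 1·0 + 1·2 + 1·3 + 1·1 + 1·0 = 6.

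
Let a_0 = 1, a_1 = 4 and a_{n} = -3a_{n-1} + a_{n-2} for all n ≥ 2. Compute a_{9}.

47953

The ordinary generating function has denominator 1 + 3x - x^2.
Iterating the recurrence: a_0,…,a_{9} = 1, 4, -11, 37, -122, 403, -1331, 4396, -14519, 47953.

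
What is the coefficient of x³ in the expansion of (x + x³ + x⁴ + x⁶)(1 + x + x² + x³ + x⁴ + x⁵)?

(x + x³ + x⁴ + x⁶) has coefficients 0,1,0,1 for degrees 0…3.
(1 + x + x² + x³ + x⁴ + x⁵) has coefficients 1,1,1,1 for degrees 0…3.
[x³] = 1·1 + 1·1 = 2.

2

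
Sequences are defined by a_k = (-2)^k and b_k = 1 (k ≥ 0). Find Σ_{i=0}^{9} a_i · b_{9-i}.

-341

This is [x^9] in the product of the two ordinary generating functions.
Σ = 1·1 − 2·1 + 4·1 − 8·1 + 16·1 − 32·1 + 64·1 − 128·1 + 256·1 − 512·1 = -341.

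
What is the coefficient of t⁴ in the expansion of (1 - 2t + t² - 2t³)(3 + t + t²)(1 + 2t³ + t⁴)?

(1 - 2t + t² - 2t³) has coefficients 1,-2,1,-2 for degrees 0…3.
(3 + t + t²) has coefficients 3,1,1,0,0 for degrees 0…4.
Finally multiplying by (1 + 2t³ + t⁴), the product of all factors after the first has coefficients 3,1,1,6,5 for degrees 0…4.
[t⁴] = 1·5 − 2·6 + 1·1 − 2·1 = -8.

-8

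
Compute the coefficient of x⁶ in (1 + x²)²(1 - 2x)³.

12

(1 + x²)² has coefficients 1,0,2,0,1 for degrees 0…4.
(1 - 2x)³ has coefficients 1,-6,12,-8,0,0,0 for degrees 0…6.
[x⁶] = 1·0 + 2·0 + 1·12 = 12.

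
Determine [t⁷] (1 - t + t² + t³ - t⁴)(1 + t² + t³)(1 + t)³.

(1 - t + t² + t³ - t⁴) has coefficients 1,-1,1,1,-1 for degrees 0…4.
(1 + t² + t³) has coefficients 1,0,1,1,0,0,0,0 for degrees 0…7.
Finally multiplying by (1 + t)³, the product of all factors after the first has coefficients 1,3,4,5,6,4,1,0 for degrees 0…7.
[t⁷] = 1·0 − 1·1 + 1·4 + 1·6 − 1·5 = 4.

4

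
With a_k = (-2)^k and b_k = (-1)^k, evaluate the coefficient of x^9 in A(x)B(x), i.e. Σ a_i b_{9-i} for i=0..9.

Write out a_i and b_{9-i} for i = 0,…,9 and sum the products.
Σ = 1·(-1) − 2·1 + 4·(-1) − 8·1 + 16·(-1) − 32·1 + 64·(-1) − 128·1 + 256·(-1) − 512·1 = -1023.

-1023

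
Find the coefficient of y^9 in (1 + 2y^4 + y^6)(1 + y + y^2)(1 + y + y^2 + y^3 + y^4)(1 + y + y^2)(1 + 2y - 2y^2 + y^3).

49

(1 + 2y^4 + y^6) has coefficients 1,0,0,0,2,0,1 for degrees 0…6.
(1 + y + y^2) has coefficients 1,1,1,0,0,0,0,0,0,0 for degrees 0…9.
Multiplying by (1 + y + y^2 + y^3 + y^4) gives running coefficients 1,2,3,3,3,2,1,0,0,0 for degrees 0…9.
Multiplying by (1 + y + y^2) gives running coefficients 1,3,6,8,9,8,6,3,1,0 for degrees 0…9.
Finally multiplying by (1 + 2y - 2y^2 + y^3), the product of all factors after the first has coefficients 1,5,10,15,16,16,12,8,3,2 for degrees 0…9.
[y^9] = 1·2 + 2·16 + 1·15 = 49.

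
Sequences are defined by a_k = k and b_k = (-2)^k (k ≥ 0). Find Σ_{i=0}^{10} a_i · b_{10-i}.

-224

This is [x^10] in the product of the two ordinary generating functions.
Σ = 0·1024 + 1·(-512) + 2·256 + 3·(-128) + 4·64 + 5·(-32) + 6·16 + 7·(-8) + 8·4 + 9·(-2) + 10·1 = -224.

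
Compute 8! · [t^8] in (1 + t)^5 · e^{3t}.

2180601

The EGF product rule gives c_8 = Σ_{k_1+k_2=8} C(8; k_1,k_2) · ∏ g_i(k_i), where (1+t)^5 gives the falling factorial (5)_k; e^{3t} gives (3)^k.
g_1(k) for k = 0…8: 1, 5, 20, 60, 120, 120, 0, 0, 0.
g_2(k) for k = 0…8: 1, 3, 9, 27, 81, 243, 729, 2187, 6561.
c_8 = Σ_k C(8,k)·g_1(k)·g_2(8−k) = 1·1·6561 + 8·5·2187 + 28·20·729 + 56·60·243 + 70·120·81 + 56·120·27 = 6561 + 87480 + 408240 + 816480 + 680400 + 181440 = 2180601.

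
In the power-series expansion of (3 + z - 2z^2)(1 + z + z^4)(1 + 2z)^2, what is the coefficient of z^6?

14

(3 + z - 2z^2) has coefficients 3,1,-2 for degrees 0…2.
(1 + z + z^4) has coefficients 1,1,0,0,1,0,0 for degrees 0…6.
Finally multiplying by (1 + 2z)^2, the product of all factors after the first has coefficients 1,5,8,4,1,4,4 for degrees 0…6.
[z^6] = 3·4 + 1·4 − 2·1 = 14.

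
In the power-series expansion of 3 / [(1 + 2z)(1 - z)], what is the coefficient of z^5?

Partial fractions give a closed form: a_n = (2)·(-2)^n + (1)·1^n.
At n = 5: a_5 = -63.

-63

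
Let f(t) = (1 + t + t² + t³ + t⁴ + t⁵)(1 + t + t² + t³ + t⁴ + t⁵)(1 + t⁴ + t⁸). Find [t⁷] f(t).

(1 + t + t² + t³ + t⁴ + t⁵) has coefficients 1,1,1,1,1,1 for degrees 0…5.
(1 + t + t² + t³ + t⁴ + t⁵) has coefficients 1,1,1,1,1,1,0,0 for degrees 0…7.
Finally multiplying by (1 + t⁴ + t⁸), the product of all factors after the first has coefficients 1,1,1,1,2,2,1,1 for degrees 0…7.
[t⁷] = 1·1 + 1·1 + 1·2 + 1·2 + 1·1 + 1·1 = 8.

8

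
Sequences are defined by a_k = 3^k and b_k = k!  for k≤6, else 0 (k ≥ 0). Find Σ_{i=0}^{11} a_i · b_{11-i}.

629856

The convolution is the t^11 coefficient of A(t)B(t).
Σ = 1·0 + 3·0 + 9·0 + 27·0 + 81·0 + 243·720 + 729·120 + 2187·24 + 6561·6 + 19683·2 + 59049·1 + 177147·1 = 629856.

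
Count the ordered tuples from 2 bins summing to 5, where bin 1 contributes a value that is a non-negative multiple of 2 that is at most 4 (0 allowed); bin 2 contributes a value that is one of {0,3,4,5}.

2

The generating function for the choices is (1 + y^2 + y^4)·(1 + y^3 + y^4 + y^5); the count is [y^5].
(1 + y^2 + y^4) has coefficients 1,0,1,0,1 for degrees 0…4.
(1 + y^3 + y^4 + y^5) has coefficients 1,0,0,1,1,1 for degrees 0…5.
[y^5] = 1·1 + 1·1 + 1·0 = 2.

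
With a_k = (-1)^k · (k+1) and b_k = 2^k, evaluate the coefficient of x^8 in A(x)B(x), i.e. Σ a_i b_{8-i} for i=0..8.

This is [x^8] in the product of the two ordinary generating functions.
Σ = 1·256 − 2·128 + 3·64 − 4·32 + 5·16 − 6·8 + 7·4 − 8·2 + 9·1 = 117.

117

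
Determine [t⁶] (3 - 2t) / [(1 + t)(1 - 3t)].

1277

The denominator gives the recurrence a_n = 2a_(n−1) + 3a_(n−2) for n ≥ 3; the numerator fixes a_0 = 3, a_1 = 4, a_2 = 17.
Iterating: 3, 4, 17, 46, 143, 424, 1277, so a_6 = 1277.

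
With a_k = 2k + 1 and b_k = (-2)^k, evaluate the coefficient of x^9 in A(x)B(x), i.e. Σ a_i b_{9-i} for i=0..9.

-107

Write out a_i and b_{9-i} for i = 0,…,9 and sum the products.
Σ = 1·(-512) + 3·256 + 5·(-128) + 7·64 + 9·(-32) + 11·16 + 13·(-8) + 15·4 + 17·(-2) + 19·1 = -107.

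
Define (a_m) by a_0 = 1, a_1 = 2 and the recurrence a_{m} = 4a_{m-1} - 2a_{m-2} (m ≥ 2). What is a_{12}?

The ordinary generating function has denominator 1 - 4t + 2t^2.
Iterating the recurrence: a_0,…,a_{12} = 1, 2, 6, 20, 68, 232, 792, 2704, 9232, 31520, 107616, 367424, 1254464.

1254464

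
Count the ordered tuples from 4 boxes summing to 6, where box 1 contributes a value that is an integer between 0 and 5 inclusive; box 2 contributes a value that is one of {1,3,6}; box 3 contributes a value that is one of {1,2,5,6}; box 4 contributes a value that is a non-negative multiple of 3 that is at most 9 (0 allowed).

7

The generating function for the choices is (1 + q + q² + q³ + q⁴ + q⁵)·(q + q³ + q⁶)·(q + q² + q⁵ + q⁶)·(1 + q³ + q⁶ + q⁹); the count is [q⁶].
(1 + q + q² + q³ + q⁴ + q⁵) has coefficients 1,1,1,1,1,1 for degrees 0…5.
(q + q³ + q⁶) has coefficients 0,1,0,1,0,0,1 for degrees 0…6.
Multiplying by (q + q² + q⁵ + q⁶) gives running coefficients 0,0,1,1,1,1,1 for degrees 0…6.
Finally multiplying by (1 + q³ + q⁶ + q⁹), the product of all factors after the first has coefficients 0,0,1,1,1,2,2 for degrees 0…6.
[q⁶] = 1·2 + 1·2 + 1·1 + 1·1 + 1·1 + 1·0 = 7.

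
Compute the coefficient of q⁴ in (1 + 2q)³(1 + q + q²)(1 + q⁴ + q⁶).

21

(1 + 2q)³ has coefficients 1,6,12,8 for degrees 0…3.
(1 + q + q²) has coefficients 1,1,1,0,0 for degrees 0…4.
Finally multiplying by (1 + q⁴ + q⁶), the product of all factors after the first has coefficients 1,1,1,0,1 for degrees 0…4.
[q⁴] = 1·1 + 6·0 + 12·1 + 8·1 = 21.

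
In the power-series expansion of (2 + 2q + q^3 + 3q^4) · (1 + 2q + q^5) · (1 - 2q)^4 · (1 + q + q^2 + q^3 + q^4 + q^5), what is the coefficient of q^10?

46

(2 + 2q + q^3 + 3q^4) has coefficients 2,2,0,1,3 for degrees 0…4.
(1 + 2q + q^5) has coefficients 1,2,0,0,0,1,0,0,0,0,0 for degrees 0…10.
Multiplying by (1 - 2q)^4 gives running coefficients 1,-6,8,16,-48,33,-8,24,-32,16,0 for degrees 0…10.
Finally multiplying by (1 + q + q^2 + q^3 + q^4 + q^5), the product of all factors after the first has coefficients 1,-5,3,19,-29,4,-5,25,-15,-15,33 for degrees 0…10.
[q^10] = 2·33 + 2·(-15) + 1·25 + 3·(-5) = 46.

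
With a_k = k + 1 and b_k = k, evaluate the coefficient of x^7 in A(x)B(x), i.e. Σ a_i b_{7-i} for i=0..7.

84

The convolution is the x^7 coefficient of A(x)B(x).
Σ = 1·7 + 2·6 + 3·5 + 4·4 + 5·3 + 6·2 + 7·1 + 8·0 = 84.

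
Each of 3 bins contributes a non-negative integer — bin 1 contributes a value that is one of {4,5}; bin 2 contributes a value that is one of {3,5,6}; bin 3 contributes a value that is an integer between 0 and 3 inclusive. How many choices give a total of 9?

3

The generating function for the choices is (x⁴ + x⁵)·(x³ + x⁵ + x⁶)·(1 + x + x² + x³); the count is [x⁹].
(x⁴ + x⁵) has coefficients 0,0,0,0,1,1 for degrees 0…5.
(x³ + x⁵ + x⁶) has coefficients 0,0,0,1,0,1,1,0,0,0 for degrees 0…9.
Finally multiplying by (1 + x + x² + x³), the product of all factors after the first has coefficients 0,0,0,1,1,2,3,2,2,1 for degrees 0…9.
[x⁹] = 1·2 + 1·1 = 3.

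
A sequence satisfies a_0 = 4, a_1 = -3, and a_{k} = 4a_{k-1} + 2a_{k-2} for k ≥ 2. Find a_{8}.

The ordinary generating function has denominator 1 - 4z - 2z^2.
Iterating the recurrence: a_0,…,a_{8} = 4, -3, -4, -22, -96, -428, -1904, -8472, -37696.

-37696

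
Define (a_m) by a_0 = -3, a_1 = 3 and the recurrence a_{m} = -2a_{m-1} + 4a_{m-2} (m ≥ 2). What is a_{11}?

611328

The ordinary generating function has denominator 1 + 2y - 4y^2.
Iterating the recurrence: a_0,…,a_{11} = -3, 3, -18, 48, -168, 528, -1728, 5568, -18048, 58368, -188928, 611328.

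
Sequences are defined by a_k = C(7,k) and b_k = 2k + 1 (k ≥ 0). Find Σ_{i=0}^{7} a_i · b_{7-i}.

Write out a_i and b_{7-i} for i = 0,…,7 and sum the products.
Σ = 1·15 + 7·13 + 21·11 + 35·9 + 35·7 + 21·5 + 7·3 + 1·1 = 1024.

1024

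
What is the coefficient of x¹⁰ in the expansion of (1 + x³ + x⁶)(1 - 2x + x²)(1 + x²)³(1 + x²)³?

2

(1 + x³ + x⁶) has coefficients 1,0,0,1,0,0,1 for degrees 0…6.
(1 - 2x + x²) has coefficients 1,-2,1,0,0,0,0,0,0,0,0 for degrees 0…10.
Multiplying by (1 + x²)³ gives running coefficients 1,-2,4,-6,6,-6,4,-2,1,0,0 for degrees 0…10.
Finally multiplying by (1 + x²)³, the product of all factors after the first has coefficients 1,-2,7,-12,21,-30,35,-40,35,-30,21 for degrees 0…10.
[x¹⁰] = 1·21 + 1·(-40) + 1·21 = 2.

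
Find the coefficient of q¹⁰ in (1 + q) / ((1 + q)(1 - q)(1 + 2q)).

Partial fractions give a closed form: a_n = (1/3)·1^n + (2/3)·(-2)^n.
At n = 10: a_10 = 683.

683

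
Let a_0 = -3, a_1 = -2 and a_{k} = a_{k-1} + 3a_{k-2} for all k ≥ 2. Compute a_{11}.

-15797

The ordinary generating function has denominator 1 - z - 3z^2.
Iterating the recurrence: a_0,…,a_{11} = -3, -2, -11, -17, -50, -101, -251, -554, -1307, -2969, -6890, -15797.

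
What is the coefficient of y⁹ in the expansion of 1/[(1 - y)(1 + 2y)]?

Partial fractions give a closed form: a_n = (1/3)·1^n + (2/3)·(-2)^n.
At n = 9: a_9 = -341.

-341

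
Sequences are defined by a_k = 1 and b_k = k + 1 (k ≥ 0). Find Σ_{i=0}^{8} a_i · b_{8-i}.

Write out a_i and b_{8-i} for i = 0,…,8 and sum the products.
Σ = 1·9 + 1·8 + 1·7 + 1·6 + 1·5 + 1·4 + 1·3 + 1·2 + 1·1 = 45.

45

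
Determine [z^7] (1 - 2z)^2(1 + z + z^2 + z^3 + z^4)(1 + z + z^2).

(1 - 2z)^2 has coefficients 1,-4,4 for degrees 0…2.
(1 + z + z^2 + z^3 + z^4) has coefficients 1,1,1,1,1,0,0,0 for degrees 0…7.
Finally multiplying by (1 + z + z^2), the product of all factors after the first has coefficients 1,2,3,3,3,2,1,0 for degrees 0…7.
[z^7] = 1·0 − 4·1 + 4·2 = 4.

4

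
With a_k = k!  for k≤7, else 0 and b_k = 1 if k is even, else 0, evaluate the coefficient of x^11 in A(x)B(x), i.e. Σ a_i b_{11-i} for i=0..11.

5167

The convolution is the x^11 coefficient of A(x)B(x).
Σ = 1·0 + 1·1 + 2·0 + 6·1 + 24·0 + 120·1 + 720·0 + 5040·1 + 0·0 + 0·1 + 0·0 + 0·1 = 5167.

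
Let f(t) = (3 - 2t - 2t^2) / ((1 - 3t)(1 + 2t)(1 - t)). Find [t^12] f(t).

Partial fractions give a closed form: a_n = (19/10)·3^n + (14/15)·(-2)^n + (1/6)·1^n.
At n = 12: a_12 = 1013561.

1013561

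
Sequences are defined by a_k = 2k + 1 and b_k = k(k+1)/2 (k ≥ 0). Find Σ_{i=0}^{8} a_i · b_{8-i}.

540

Write out a_i and b_{8-i} for i = 0,…,8 and sum the products.
Σ = 1·36 + 3·28 + 5·21 + 7·15 + 9·10 + 11·6 + 13·3 + 15·1 + 17·0 = 540.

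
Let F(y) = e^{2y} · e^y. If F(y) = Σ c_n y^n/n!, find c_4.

The EGF product rule gives c_4 = Σ_{k_1+k_2=4} C(4; k_1,k_2) · ∏ g_i(k_i), where e^{2y} gives (2)^k; e^y gives (1)^k.
g_1(k) for k = 0…4: 1, 2, 4, 8, 16.
g_2(k) for k = 0…4: 1, 1, 1, 1, 1.
c_4 = Σ_k C(4,k)·g_1(k)·g_2(4−k) = 1·1·1 + 4·2·1 + 6·4·1 + 4·8·1 + 1·16·1 = 1 + 8 + 24 + 32 + 16 = 81.

81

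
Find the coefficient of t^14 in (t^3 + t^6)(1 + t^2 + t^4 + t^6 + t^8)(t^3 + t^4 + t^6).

(t^3 + t^6) has coefficients 0,0,0,1,0,0,1 for degrees 0…6.
(1 + t^2 + t^4 + t^6 + t^8) has coefficients 1,0,1,0,1,0,1,0,1,0,0,0,0,0,0 for degrees 0…14.
Finally multiplying by (t^3 + t^4 + t^6), the product of all factors after the first has coefficients 0,0,0,1,1,1,2,1,2,1,2,1,2,0,1 for degrees 0…14.
[t^14] = 1·1 + 1·2 = 3.

3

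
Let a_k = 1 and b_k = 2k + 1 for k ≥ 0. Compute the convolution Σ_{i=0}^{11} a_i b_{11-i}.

Write out a_i and b_{11-i} for i = 0,…,11 and sum the products.
Σ = 1·23 + 1·21 + 1·19 + 1·17 + 1·15 + 1·13 + 1·11 + 1·9 + 1·7 + 1·5 + 1·3 + 1·1 = 144.

144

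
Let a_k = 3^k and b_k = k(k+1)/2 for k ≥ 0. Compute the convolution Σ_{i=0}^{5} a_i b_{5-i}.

261

This is [x^5] in the product of the two ordinary generating functions.
Σ = 1·15 + 3·10 + 9·6 + 27·3 + 81·1 + 243·0 = 261.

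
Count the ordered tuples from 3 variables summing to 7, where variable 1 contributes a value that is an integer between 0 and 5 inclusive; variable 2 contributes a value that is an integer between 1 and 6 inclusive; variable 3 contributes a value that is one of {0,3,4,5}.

14

The generating function for the choices is (1 + y + y^2 + y^3 + y^4 + y^5)·(y + y^2 + y^3 + y^4 + y^5 + y^6)·(1 + y^3 + y^4 + y^5); the count is [y^7].
(1 + y + y^2 + y^3 + y^4 + y^5) has coefficients 1,1,1,1,1,1 for degrees 0…5.
(y + y^2 + y^3 + y^4 + y^5 + y^6) has coefficients 0,1,1,1,1,1,1,0 for degrees 0…7.
Finally multiplying by (1 + y^3 + y^4 + y^5), the product of all factors after the first has coefficients 0,1,1,1,2,3,4,3 for degrees 0…7.
[y^7] = 1·3 + 1·4 + 1·3 + 1·2 + 1·1 + 1·1 = 14.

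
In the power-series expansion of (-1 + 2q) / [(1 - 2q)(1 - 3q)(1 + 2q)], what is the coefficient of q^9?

Partial fractions give a closed form: a_n = (-3/5)·3^n + (-2/5)·(-2)^n.
At n = 9: a_9 = -11605.

-11605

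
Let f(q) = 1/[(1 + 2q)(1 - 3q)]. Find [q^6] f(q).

463

Partial fractions give a closed form: a_n = (2/5)·(-2)^n + (3/5)·3^n.
At n = 6: a_6 = 463.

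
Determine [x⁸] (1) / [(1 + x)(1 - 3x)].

The denominator gives the recurrence a_n = 2a_(n−1) + 3a_(n−2) for n ≥ 2; the numerator fixes a_0 = 1, a_1 = 2.
Iterating: 1, 2, 7, 20, 61, 182, 547, 1640, 4921, so a_8 = 4921.

4921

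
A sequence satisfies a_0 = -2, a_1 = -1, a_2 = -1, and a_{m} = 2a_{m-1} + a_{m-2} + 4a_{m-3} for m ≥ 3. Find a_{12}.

The ordinary generating function has denominator 1 - 2q - q^2 - 4q^3.
Iterating the recurrence: a_0,…,a_{12} = -2, -1, -1, -11, -27, -69, -209, -595, -1675, -4781, -13617, -38715, -110171.

-110171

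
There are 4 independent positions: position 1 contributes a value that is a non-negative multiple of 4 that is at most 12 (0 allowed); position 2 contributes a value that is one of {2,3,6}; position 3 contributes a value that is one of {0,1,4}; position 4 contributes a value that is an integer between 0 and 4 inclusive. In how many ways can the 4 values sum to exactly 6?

The generating function for the choices is (1 + q⁴ + q⁸ + q¹²)·(q² + q³ + q⁶)·(1 + q + q⁴)·(1 + q + q² + q³ + q⁴); the count is [q⁶].
(1 + q⁴ + q⁸ + q¹²) has coefficients 1,0,0,0,1,0,0 for degrees 0…6.
(q² + q³ + q⁶) has coefficients 0,0,1,1,0,0,1 for degrees 0…6.
Multiplying by (1 + q + q⁴) gives running coefficients 0,0,1,2,1,0,2 for degrees 0…6.
Finally multiplying by (1 + q + q² + q³ + q⁴), the product of all factors after the first has coefficients 0,0,1,3,4,4,6 for degrees 0…6.
[q⁶] = 1·6 + 1·1 = 7.

7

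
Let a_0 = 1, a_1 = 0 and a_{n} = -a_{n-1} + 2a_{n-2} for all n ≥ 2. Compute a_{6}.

22

The ordinary generating function has denominator 1 + z - 2z^2.
Iterating the recurrence: a_0,…,a_{6} = 1, 0, 2, -2, 6, -10, 22.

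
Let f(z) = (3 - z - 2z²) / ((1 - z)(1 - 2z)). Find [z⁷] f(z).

512

The denominator gives the recurrence a_n = 3a_(n−1) − 2a_(n−2) for n ≥ 3; the numerator fixes a_0 = 3, a_1 = 8, a_2 = 16.
Iterating: 3, 8, 16, 32, 64, 128, 256, 512, so a_7 = 512.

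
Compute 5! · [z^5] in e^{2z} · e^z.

243

The EGF product rule gives c_5 = Σ_{k_1+k_2=5} C(5; k_1,k_2) · ∏ g_i(k_i), where e^{2z} gives (2)^k; e^z gives (1)^k.
g_1(k) for k = 0…5: 1, 2, 4, 8, 16, 32.
g_2(k) for k = 0…5: 1, 1, 1, 1, 1, 1.
c_5 = Σ_k C(5,k)·g_1(k)·g_2(5−k) = 1·1·1 + 5·2·1 + 10·4·1 + 10·8·1 + 5·16·1 + 1·32·1 = 1 + 10 + 40 + 80 + 80 + 32 = 243.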